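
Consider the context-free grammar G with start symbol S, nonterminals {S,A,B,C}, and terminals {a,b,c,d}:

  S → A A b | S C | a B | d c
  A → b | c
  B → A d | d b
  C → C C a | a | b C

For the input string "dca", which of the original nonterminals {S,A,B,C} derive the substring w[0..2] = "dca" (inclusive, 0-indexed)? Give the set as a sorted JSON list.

CNF form of G:
  S -> A X5 | S C | T0 T3 | T2 B
  A -> b | c
  B -> A T0 | T0 T1
  C -> C X4 | T1 C | a
  T0 -> d
  T1 -> b
  T2 -> a
  T3 -> c
  X4 -> C T2
  X5 -> A T1

CYK table (by increasing span) (cells [i..j] with 0 ≤ i ≤ j ≤ 2 only):
  cell(0,0) d: {T0}  orig:{}
  cell(1,1) c: {A,T3}  orig:{A}
  cell(2,2) a: {C,T2}  orig:{C}
  cell(0,1) dc: {S}
  cell(1,2) ca: ∅
  cell(0,2) dca: {S}

Original NTs in T[0,2] deriving "dca": ["S"]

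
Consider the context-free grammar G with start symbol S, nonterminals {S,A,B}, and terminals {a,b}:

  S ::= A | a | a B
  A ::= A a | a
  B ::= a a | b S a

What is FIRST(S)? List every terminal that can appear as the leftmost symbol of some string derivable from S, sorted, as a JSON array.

FIRST sets, iterate to fixpoint:
[1]
  A via A→a: +{a}
  B via B→a a: +{a}
  B via B→b S a: +{b}
  S via S→A: +{a}
  FIRST(S)={a}  FIRST(A)={a}  FIRST(B)={a,b}
[2] (stable)
  FIRST(S)={a}  FIRST(A)={a}  FIRST(B)={a,b}

FIRST(S) = ["a"]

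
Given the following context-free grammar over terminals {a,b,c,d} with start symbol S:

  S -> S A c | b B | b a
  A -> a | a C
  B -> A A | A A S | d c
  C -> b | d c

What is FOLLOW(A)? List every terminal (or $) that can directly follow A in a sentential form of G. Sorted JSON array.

Compute FIRST by fixpoint:
iter 1:
  A via A→a: +{a}
  B via B→A A: +{a}
  B via B→d c: +{d}
  C via C→b: +{b}
  C via C→d c: +{d}
  S via S→b B: +{b}
  FIRST(S)={b}  FIRST(A)={a}  FIRST(B)={a,d}  FIRST(C)={b,d}
iter 2: done
  FIRST(S)={b}  FIRST(A)={a}  FIRST(B)={a,d}  FIRST(C)={b,d}

FOLLOW iteration:
initialize: $ ∈ FOLLOW(S)
[1]
  B→A A: FOLLOW(A) ⊇ FIRST(A) = {a}; new: +{a}
  B→A A S: FOLLOW(A) ⊇ FIRST(S) = {b}; new: +{b}
  S→S A c: FOLLOW(S) ⊇ FIRST(A) = {a}; new: +{a}
  S→S A c: FOLLOW(A) ⊇ FIRST(c) = {c}; new: +{c}
  S→b B: FOLLOW(B) ⊇ FOLLOW(S) ⊇ {$,a}; new: +{$,a}
  S: {$,a}  A: {a,b,c}  B: {$,a}  C: {}
[2]
  A→a C: FOLLOW(C) ⊇ FOLLOW(A) ⊇ {a,b,c}; new: +{a,b,c}
  B→A A: FOLLOW(A) ⊇ FOLLOW(B) ⊇ {$,a}; new: +{$}
  S: {$,a}  A: {$,a,b,c}  B: {$,a}  C: {a,b,c}
[3]
  A→a C: FOLLOW(C) ⊇ FOLLOW(A) ⊇ {$,a,b,c}; new: +{$}
  S: {$,a}  A: {$,a,b,c}  B: {$,a}  C: {$,a,b,c}
[4] (no change)
  S: {$,a}  A: {$,a,b,c}  B: {$,a}  C: {$,a,b,c}

FOLLOW(A) = ["$", "a", "b", "c"]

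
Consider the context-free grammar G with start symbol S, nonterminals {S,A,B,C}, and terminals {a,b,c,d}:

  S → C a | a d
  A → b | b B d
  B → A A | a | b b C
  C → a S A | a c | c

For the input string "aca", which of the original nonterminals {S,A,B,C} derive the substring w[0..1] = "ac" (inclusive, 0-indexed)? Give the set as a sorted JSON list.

CNF form of G:
  S -> C T2 | T2 T1
  A -> T0 X4 | b
  B -> A A | T0 X5 | a
  C -> T2 T3 | T2 X6 | c
  T0 -> b
  T1 -> d
  T2 -> a
  T3 -> c
  X4 -> B T1
  X5 -> T0 C
  X6 -> S A

CYK fill, restricted to cells inside w[0..1]:
  [0..0]={B,T2}  "a"  orig:{B}
  [1..1]={C,T3}  "c"  orig:{C}
  [0..1]={C}  "ac"

Original NTs in T[0,1] deriving "ac": ["C"]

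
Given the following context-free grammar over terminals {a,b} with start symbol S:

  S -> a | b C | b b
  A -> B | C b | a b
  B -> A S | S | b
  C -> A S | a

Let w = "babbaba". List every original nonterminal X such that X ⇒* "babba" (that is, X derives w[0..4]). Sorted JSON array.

Convert to CNF:
  S -> T0 C | T0 T0 | a
  A -> A S | C T0 | T0 C | T0 T0 | T1 T0 | a | b
  B -> A S | T0 C | T0 T0 | a | b
  C -> A S | a
  T0 -> b
  T1 -> a

CYK table (by increasing span), restricted to cells inside w[0..4]:
  cell(0,0) b: {A,B,T0}  orig:{A,B}
  cell(1,1) a: {A,B,C,S,T1}  orig:{A,B,C,S}
  cell(2,2) b: {A,B,T0}  orig:{A,B}
  cell(3,3) b: {A,B,T0}  orig:{A,B}
  cell(4,4) a: {A,B,C,S,T1}  orig:{A,B,C,S}
  cell(0,1) ba: {A,B,C,S}
  cell(1,2) ab: {A}
  cell(2,3) bb: {A,B,S}
  cell(3,4) ba: {A,B,C,S}
  cell(0,2) bab: {A}
  cell(1,3) abb: {A,B,C}
  cell(2,4) bba: {A,B,C,S}
  cell(0,3) babb: {A,B,C,S}
  cell(1,4) abba: {A,B,C}
  cell(0,4) babba: {A,B,C,S}

Original NTs in T[0,4] deriving "babba": ["A", "B", "C", "S"]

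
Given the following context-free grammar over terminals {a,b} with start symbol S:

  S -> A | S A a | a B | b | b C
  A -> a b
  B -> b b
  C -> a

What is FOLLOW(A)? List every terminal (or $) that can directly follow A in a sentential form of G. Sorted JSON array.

FIRST iteration:
[1]
  A via A→a b: +{a}
  B via B→b b: +{b}
  C via C→a: +{a}
  S via S→A: +{a}
  S via S→b: +{b}
  FIRST(S)={a,b}  FIRST(A)={a}  FIRST(B)={b}  FIRST(C)={a}
[2] (stable)
  FIRST(S)={a,b}  FIRST(A)={a}  FIRST(B)={b}  FIRST(C)={a}

FOLLOW sets:
seed FOLLOW(S) with $
iter 1:
  S→A: FOLLOW(A) ⊇ FOLLOW(S) ⊇ {$}; new: +{$}
  S→S A a: FOLLOW(S) ⊇ FIRST(A) = {a}; new: +{a}
  S→S A a: FOLLOW(A) ⊇ FIRST(a) = {a}; new: +{a}
  S→a B: FOLLOW(B) ⊇ FOLLOW(S) ⊇ {$,a}; new: +{$,a}
  S→b C: FOLLOW(C) ⊇ FOLLOW(S) ⊇ {$,a}; new: +{$,a}
  FOLLOW[S]={$,a}  FOLLOW[A]={$,a}  FOLLOW[B]={$,a}  FOLLOW[C]={$,a}
iter 2: — fixpoint
  FOLLOW[S]={$,a}  FOLLOW[A]={$,a}  FOLLOW[B]={$,a}  FOLLOW[C]={$,a}

FOLLOW(A) = ["$", "a"]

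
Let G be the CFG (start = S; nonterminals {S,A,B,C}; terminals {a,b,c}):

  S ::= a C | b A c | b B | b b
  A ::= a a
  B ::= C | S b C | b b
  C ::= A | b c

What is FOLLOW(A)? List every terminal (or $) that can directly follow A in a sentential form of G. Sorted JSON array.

FIRST iteration:
iter 1:
  A via A→a a: +{a}
  B via B→b b: +{b}
  C via C→A: +{a}
  C via C→b c: +{b}
  S via S→a C: +{a}
  S via S→b A c: +{b}
  FIRST(S)={a,b}  FIRST(A)={a}  FIRST(B)={b}  FIRST(C)={a,b}
iter 2:
  B via B→C: +{a}
  FIRST(S)={a,b}  FIRST(A)={a}  FIRST(B)={a,b}  FIRST(C)={a,b}
iter 3: (stable)
  FIRST(S)={a,b}  FIRST(A)={a}  FIRST(B)={a,b}  FIRST(C)={a,b}

FOLLOW sets:
seed FOLLOW(S) with $
round 1:
  B→S b C: FOLLOW(S) ⊇ FIRST(b) = {b}; new: +{b}
  S→a C: FOLLOW(C) ⊇ FOLLOW(S) ⊇ {$,b}; new: +{$,b}
  S→b A c: FOLLOW(A) ⊇ FIRST(c) = {c}; new: +{c}
  S→b B: FOLLOW(B) ⊇ FOLLOW(S) ⊇ {$,b}; new: +{$,b}
  S: {$,b}  A: {c}  B: {$,b}  C: {$,b}
round 2:
  C→A: FOLLOW(A) ⊇ FOLLOW(C) ⊇ {$,b}; new: +{$,b}
  S: {$,b}  A: {$,b,c}  B: {$,b}  C: {$,b}
round 3: (stable)
  S: {$,b}  A: {$,b,c}  B: {$,b}  C: {$,b}

FOLLOW(A) = ["$", "b", "c"]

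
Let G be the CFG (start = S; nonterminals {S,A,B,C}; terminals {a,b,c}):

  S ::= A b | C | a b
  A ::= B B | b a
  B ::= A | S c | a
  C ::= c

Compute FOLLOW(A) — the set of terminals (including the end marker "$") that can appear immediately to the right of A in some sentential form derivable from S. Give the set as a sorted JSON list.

Compute FIRST by fixpoint:
round 1:
  A via A→b a: +{b}
  B via B→A: +{b}
  B via B→a: +{a}
  C via C→c: +{c}
  S via S→A b: +{b}
  S via S→C: +{c}
  S via S→a b: +{a}
  FIRST(S)={a,b,c}  FIRST(A)={b}  FIRST(B)={a,b}  FIRST(C)={c}
round 2:
  A via A→B B: +{a}
  B via B→S c: +{c}
  FIRST(S)={a,b,c}  FIRST(A)={a,b}  FIRST(B)={a,b,c}  FIRST(C)={c}
round 3:
  A via A→B B: +{c}
  FIRST(S)={a,b,c}  FIRST(A)={a,b,c}  FIRST(B)={a,b,c}  FIRST(C)={c}
round 4: (stable)
  FIRST(S)={a,b,c}  FIRST(A)={a,b,c}  FIRST(B)={a,b,c}  FIRST(C)={c}

Compute FOLLOW by fixpoint:
seed FOLLOW(S) with $
[1]
  A→B B: FOLLOW(B) ⊇ FIRST(B) = {a,b,c}; new: +{a,b,c}
  B→A: FOLLOW(A) ⊇ FOLLOW(B) ⊇ {a,b,c}; new: +{a,b,c}
  B→S c: FOLLOW(S) ⊇ FIRST(c) = {c}; new: +{c}
  S→C: FOLLOW(C) ⊇ FOLLOW(S) ⊇ {$,c}; new: +{$,c}
  FOLLOW(S)={$,c}  FOLLOW(A)={a,b,c}  FOLLOW(B)={a,b,c}  FOLLOW(C)={$,c}
[2] (stable)
  FOLLOW(S)={$,c}  FOLLOW(A)={a,b,c}  FOLLOW(B)={a,b,c}  FOLLOW(C)={$,c}

FOLLOW(A) = ["a", "b", "c"]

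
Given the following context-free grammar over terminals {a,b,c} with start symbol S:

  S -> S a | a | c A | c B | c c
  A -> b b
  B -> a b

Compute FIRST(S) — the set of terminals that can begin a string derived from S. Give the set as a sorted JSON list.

Compute FIRST by fixpoint:
pass 1:
  A via A→b b: +{b}
  B via B→a b: +{a}
  S via S→a: +{a}
  S via S→c A: +{c}
  FIRST(S)={a,c}  FIRST(A)={b}  FIRST(B)={a}
pass 2: done
  FIRST(S)={a,c}  FIRST(A)={b}  FIRST(B)={a}

FIRST(S) = ["a", "c"]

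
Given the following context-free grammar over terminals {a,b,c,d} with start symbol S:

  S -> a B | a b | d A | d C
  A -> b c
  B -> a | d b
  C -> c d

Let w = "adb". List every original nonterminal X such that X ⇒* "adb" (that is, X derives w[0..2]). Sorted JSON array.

Convert to CNF:
  S -> T2 A | T2 C | T3 B | T3 T0
  A -> T0 T1
  B -> T2 T0 | a
  C -> T1 T2
  T0 -> b
  T1 -> c
  T2 -> d
  T3 -> a

CYK fill (cells [i..j] with 0 ≤ i ≤ j ≤ 2 only):
  T[0,0] 'a' = {B,T3}  orig:{B}
  T[1,1] 'd' = {T2}  orig:{}
  T[2,2] 'b' = {T0}  orig:{}
  T[0,1] 'ad' = ∅
  T[1,2] 'db' = {B}
  T[0,2] 'adb' = {S}

Original NTs in T[0,2] deriving "adb": ["S"]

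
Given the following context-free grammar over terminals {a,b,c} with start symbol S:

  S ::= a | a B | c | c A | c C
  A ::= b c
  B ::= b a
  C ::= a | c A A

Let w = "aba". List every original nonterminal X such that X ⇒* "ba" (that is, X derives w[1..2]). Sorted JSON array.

Convert to CNF:
  S -> T1 A | T1 C | T2 B | a | c
  A -> T0 T1
  B -> T0 T2
  C -> T1 X3 | a
  T0 -> b
  T1 -> c
  T2 -> a
  X3 -> A A

Fill CYK table bottom-up, restricted to cells inside w[1..2]:
  cell(1,1) b: {T0}  orig:{}
  cell(2,2) a: {C,S,T2}  orig:{C,S}
  cell(1,2) ba: {B}

Original NTs in T[1,2] deriving "ba": ["B"]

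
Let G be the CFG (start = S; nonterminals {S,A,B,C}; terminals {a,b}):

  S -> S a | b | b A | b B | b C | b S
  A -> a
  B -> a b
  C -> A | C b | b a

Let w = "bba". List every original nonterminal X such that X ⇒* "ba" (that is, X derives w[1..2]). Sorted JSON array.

Convert to CNF:
  S -> S T0 | T1 A | T1 B | T1 C | T1 S | b
  A -> a
  B -> T0 T1
  C -> C T1 | T1 T0 | a
  T0 -> a
  T1 -> b

Fill CYK table bottom-up (cells [i..j] with 1 ≤ i ≤ j ≤ 2 only):
  cell(1,1) b: {S,T1}  orig:{S}
  cell(2,2) a: {A,C,T0}  orig:{A,C}
  cell(1,2) ba: {C,S}

Original NTs in T[1,2] deriving "ba": ["C", "S"]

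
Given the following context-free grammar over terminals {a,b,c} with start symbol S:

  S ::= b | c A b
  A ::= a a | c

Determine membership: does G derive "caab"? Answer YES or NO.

CNF form of G:
  S -> T1 X3 | b
  A -> T0 T0 | c
  T0 -> a
  T1 -> c
  T2 -> b
  X3 -> A T2

CYK table (by increasing span):
  [0..0]={A,T1}  "c"  orig:{A}
  [1..1]={T0}  "a"  orig:{}
  [2..2]={T0}  "a"  orig:{}
  [3..3]={S,T2}  "b"  orig:{S}
  [0..1]=∅  "ca"
  [1..2]={A}  "aa"
  [2..3]=∅  "ab"
  [0..2]=∅  "caa"
  [1..3]={X3}  "aab"  orig:{}
  [0..3]={S}  "caab"

S ∈ T[0,3] ⇒ YES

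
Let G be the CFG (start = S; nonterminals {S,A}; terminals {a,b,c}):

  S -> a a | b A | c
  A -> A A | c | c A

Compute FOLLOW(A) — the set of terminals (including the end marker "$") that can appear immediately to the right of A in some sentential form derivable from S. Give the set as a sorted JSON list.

FIRST iteration:
round 1:
  A via A→c: +{c}
  S via S→a a: +{a}
  S via S→b A: +{b}
  S via S→c: +{c}
  S: {a,b,c}  A: {c}
round 2: — fixpoint
  S: {a,b,c}  A: {c}

FOLLOW sets:
FOLLOW(S) := {$}
round 1:
  A→A A: FOLLOW(A) ⊇ FIRST(A) = {c}; new: +{c}
  S→b A: FOLLOW(A) ⊇ FOLLOW(S) ⊇ {$}; new: +{$}
  FOLLOW(S)={$}  FOLLOW(A)={$,c}
round 2: (no change)
  FOLLOW(S)={$}  FOLLOW(A)={$,c}

FOLLOW(A) = ["$", "c"]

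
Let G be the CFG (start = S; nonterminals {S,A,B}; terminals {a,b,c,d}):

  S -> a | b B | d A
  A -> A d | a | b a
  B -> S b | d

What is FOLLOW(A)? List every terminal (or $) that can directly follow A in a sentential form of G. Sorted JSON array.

FIRST sets, iterate to fixpoint:
round 1:
  A via A→a: +{a}
  A via A→b a: +{b}
  B via B→d: +{d}
  S via S→a: +{a}
  S via S→b B: +{b}
  S via S→d A: +{d}
  S: {a,b,d}  A: {a,b}  B: {d}
round 2:
  B via B→S b: +{a,b}
  S: {a,b,d}  A: {a,b}  B: {a,b,d}
round 3: — fixpoint
  S: {a,b,d}  A: {a,b}  B: {a,b,d}

Compute FOLLOW by fixpoint:
FOLLOW(S) := {$}
pass 1:
  A→A d: FOLLOW(A) ⊇ FIRST(d) = {d}; new: +{d}
  B→S b: FOLLOW(S) ⊇ FIRST(b) = {b}; new: +{b}
  S→b B: FOLLOW(B) ⊇ FOLLOW(S) ⊇ {$,b}; new: +{$,b}
  S→d A: FOLLOW(A) ⊇ FOLLOW(S) ⊇ {$,b}; new: +{$,b}
  FOLLOW(S)={$,b}  FOLLOW(A)={$,b,d}  FOLLOW(B)={$,b}
pass 2: done
  FOLLOW(S)={$,b}  FOLLOW(A)={$,b,d}  FOLLOW(B)={$,b}

FOLLOW(A) = ["$", "b", "d"]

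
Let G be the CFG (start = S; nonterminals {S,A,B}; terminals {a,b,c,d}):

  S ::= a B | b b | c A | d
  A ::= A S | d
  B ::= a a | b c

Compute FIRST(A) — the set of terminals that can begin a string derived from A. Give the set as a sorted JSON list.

Compute FIRST by fixpoint:
pass 1:
  A via A→d: +{d}
  B via B→a a: +{a}
  B via B→b c: +{b}
  S via S→a B: +{a}
  S via S→b b: +{b}
  S via S→c A: +{c}
  S via S→d: +{d}
  FIRST(S)={a,b,c,d}  FIRST(A)={d}  FIRST(B)={a,b}
pass 2: done
  FIRST(S)={a,b,c,d}  FIRST(A)={d}  FIRST(B)={a,b}

FIRST(A) = ["d"]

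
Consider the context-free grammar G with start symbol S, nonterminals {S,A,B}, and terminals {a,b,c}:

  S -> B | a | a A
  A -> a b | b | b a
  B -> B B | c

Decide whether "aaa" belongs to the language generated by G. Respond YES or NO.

Convert to CNF:
  S -> B B | T0 A | a | c
  A -> T0 T1 | T1 T0 | b
  B -> B B | c
  T0 -> a
  T1 -> b

CYK table (by increasing span):
  [0..0]={S,T0}  "a"  orig:{S}
  [1..1]={S,T0}  "a"  orig:{S}
  [2..2]={S,T0}  "a"  orig:{S}
  [0..1]=∅  "aa"
  [1..2]=∅  "aa"
  [0..2]=∅  "aaa"

S ∉ T[0,2] ⇒ NO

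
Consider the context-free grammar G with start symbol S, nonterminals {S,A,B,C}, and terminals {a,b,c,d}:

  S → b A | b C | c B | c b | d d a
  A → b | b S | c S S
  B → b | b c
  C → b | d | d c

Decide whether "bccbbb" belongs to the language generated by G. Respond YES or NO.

Convert to CNF:
  S -> T0 A | T0 C | T1 B | T1 T0 | T2 X5
  A -> T0 S | T1 X4 | b
  B -> T0 T1 | b
  C -> T2 T1 | b | d
  T0 -> b
  T1 -> c
  T2 -> d
  T3 -> a
  X4 -> S S
  X5 -> T2 T3

CYK fill:
  [0..0]={A,B,C,T0}  "b"  orig:{A,B,C}
  [1..1]={T1}  "c"  orig:{}
  [2..2]={T1}  "c"  orig:{}
  [3..3]={A,B,C,T0}  "b"  orig:{A,B,C}
  [4..4]={A,B,C,T0}  "b"  orig:{A,B,C}
  [5..5]={A,B,C,T0}  "b"  orig:{A,B,C}
  [0..1]={B}  "bc"
  [1..2]=∅  "cc"
  [2..3]={S}  "cb"
  [3..4]={S}  "bb"
  [4..5]={S}  "bb"
  [0..2]=∅  "bcc"
  [1..3]=∅  "ccb"
  [2..4]=∅  "cbb"
  [3..5]={A}  "bbb"
  [0..3]=∅  "bccb"
  [1..4]=∅  "ccbb"
  [2..5]={X4}  "cbbb"  orig:{}
  [0..4]=∅  "bccbb"
  [1..5]={A}  "ccbbb"
  [0..5]={S}  "bccbbb"

S ∈ T[0,5] ⇒ YES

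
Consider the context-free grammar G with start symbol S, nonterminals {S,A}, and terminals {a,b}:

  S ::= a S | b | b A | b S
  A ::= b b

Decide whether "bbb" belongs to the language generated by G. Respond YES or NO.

CNF form of G:
  S -> T0 A | T0 S | T1 S | b
  A -> T0 T0
  T0 -> b
  T1 -> a

CYK fill:
  [0..0]={S,T0}  "b"  orig:{S}
  [1..1]={S,T0}  "b"  orig:{S}
  [2..2]={S,T0}  "b"  orig:{S}
  [0..1]={A,S}  "bb"
  [1..2]={A,S}  "bb"
  [0..2]={S}  "bbb"

S ∈ T[0,2] ⇒ YES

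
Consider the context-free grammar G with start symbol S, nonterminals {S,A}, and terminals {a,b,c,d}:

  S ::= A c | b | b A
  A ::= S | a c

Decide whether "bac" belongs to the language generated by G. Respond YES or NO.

CNF form of G:
  S -> A T0 | T2 A | b
  A -> A T0 | T1 T0 | T2 A | b
  T0 -> c
  T1 -> a
  T2 -> b

Fill CYK table bottom-up:
  [0..0]={A,S,T2}  "b"  orig:{A,S}
  [1..1]={T1}  "a"  orig:{}
  [2..2]={T0}  "c"  orig:{}
  [0..1]=∅  "ba"
  [1..2]={A}  "ac"
  [0..2]={A,S}  "bac"

S ∈ T[0,2] ⇒ YES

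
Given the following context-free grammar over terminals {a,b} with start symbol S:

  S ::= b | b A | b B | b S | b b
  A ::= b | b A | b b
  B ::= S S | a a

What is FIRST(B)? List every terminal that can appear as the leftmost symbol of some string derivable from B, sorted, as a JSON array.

Compute FIRST by fixpoint:
[1]
  A via A→b: +{b}
  B via B→a a: +{a}
  S via S→b: +{b}
  S: {b}  A: {b}  B: {a}
[2]
  B via B→S S: +{b}
  S: {b}  A: {b}  B: {a,b}
[3] (stable)
  S: {b}  A: {b}  B: {a,b}

FIRST(B) = ["a", "b"]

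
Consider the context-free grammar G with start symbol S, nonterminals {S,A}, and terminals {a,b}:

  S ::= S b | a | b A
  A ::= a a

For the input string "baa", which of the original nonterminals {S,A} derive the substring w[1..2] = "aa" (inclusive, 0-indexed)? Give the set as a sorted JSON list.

CNF form of G:
  S -> S T1 | T1 A | a
  A -> T0 T0
  T0 -> a
  T1 -> b

CYK fill, restricted to cells inside w[1..2]:
  T[1,1] 'a' = {S,T0}  orig:{S}
  T[2,2] 'a' = {S,T0}  orig:{S}
  T[1,2] 'aa' = {A}

Original NTs in T[1,2] deriving "aa": ["A"]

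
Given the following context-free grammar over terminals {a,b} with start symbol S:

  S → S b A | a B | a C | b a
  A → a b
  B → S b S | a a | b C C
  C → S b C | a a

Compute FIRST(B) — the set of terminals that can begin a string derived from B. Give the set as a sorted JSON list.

FIRST sets, iterate to fixpoint:
[1]
  A via A→a b: +{a}
  B via B→a a: +{a}
  B via B→b C C: +{b}
  C via C→a a: +{a}
  S via S→a B: +{a}
  S via S→b a: +{b}
  S: {a,b}  A: {a}  B: {a,b}  C: {a}
[2]
  C via C→S b C: +{b}
  S: {a,b}  A: {a}  B: {a,b}  C: {a,b}
[3] (stable)
  S: {a,b}  A: {a}  B: {a,b}  C: {a,b}

FIRST(B) = ["a", "b"]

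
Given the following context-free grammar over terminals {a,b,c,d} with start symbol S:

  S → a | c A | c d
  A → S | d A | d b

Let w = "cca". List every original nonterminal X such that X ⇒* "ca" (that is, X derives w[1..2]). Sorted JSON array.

Convert to CNF:
  S -> T0 A | T0 T1 | a
  A -> T0 A | T0 T1 | T1 A | T1 T2 | a
  T0 -> c
  T1 -> d
  T2 -> b

Fill CYK table bottom-up (cells [i..j] with 1 ≤ i ≤ j ≤ 2 only):
  T[1,1] 'c' = {T0}  orig:{}
  T[2,2] 'a' = {A,S}
  T[1,2] 'ca' = {A,S}

Original NTs in T[1,2] deriving "ca": ["A", "S"]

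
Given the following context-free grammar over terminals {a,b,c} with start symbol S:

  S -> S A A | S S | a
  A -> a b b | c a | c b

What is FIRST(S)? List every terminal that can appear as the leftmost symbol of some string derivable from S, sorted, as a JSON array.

FIRST sets, iterate to fixpoint:
iter 1:
  A via A→a b b: +{a}
  A via A→c a: +{c}
  S via S→a: +{a}
  S: {a}  A: {a,c}
iter 2: (stable)
  S: {a}  A: {a,c}

FIRST(S) = ["a"]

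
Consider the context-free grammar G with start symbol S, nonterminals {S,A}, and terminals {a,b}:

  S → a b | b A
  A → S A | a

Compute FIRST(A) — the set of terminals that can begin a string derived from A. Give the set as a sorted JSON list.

Compute FIRST by fixpoint:
pass 1:
  A via A→a: +{a}
  S via S→a b: +{a}
  S via S→b A: +{b}
  S: {a,b}  A: {a}
pass 2:
  A via A→S A: +{b}
  S: {a,b}  A: {a,b}
pass 3: done
  S: {a,b}  A: {a,b}

FIRST(A) = ["a", "b"]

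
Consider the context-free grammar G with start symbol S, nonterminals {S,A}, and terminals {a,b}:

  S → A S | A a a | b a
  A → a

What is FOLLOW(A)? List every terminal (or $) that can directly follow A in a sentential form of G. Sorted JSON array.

FIRST iteration:
round 1:
  A via A→a: +{a}
  S via S→A S: +{a}
  S via S→b a: +{b}
  FIRST(S)={a,b}  FIRST(A)={a}
round 2: (stable)
  FIRST(S)={a,b}  FIRST(A)={a}

FOLLOW sets:
FOLLOW(S) := {$}
[1]
  S→A S: FOLLOW(A) ⊇ FIRST(S) = {a,b}; new: +{a,b}
  S: {$}  A: {a,b}
[2] (stable)
  S: {$}  A: {a,b}

FOLLOW(A) = ["a", "b"]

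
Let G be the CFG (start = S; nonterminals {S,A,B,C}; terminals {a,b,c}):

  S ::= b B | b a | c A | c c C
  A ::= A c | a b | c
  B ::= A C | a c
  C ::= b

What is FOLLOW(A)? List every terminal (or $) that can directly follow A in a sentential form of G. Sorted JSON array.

FIRST sets, iterate to fixpoint:
pass 1:
  A via A→a b: +{a}
  A via A→c: +{c}
  B via B→A C: +{a,c}
  C via C→b: +{b}
  S via S→b B: +{b}
  S via S→c A: +{c}
  FIRST[S]={b,c}  FIRST[A]={a,c}  FIRST[B]={a,c}  FIRST[C]={b}
pass 2: (no change)
  FIRST[S]={b,c}  FIRST[A]={a,c}  FIRST[B]={a,c}  FIRST[C]={b}

FOLLOW iteration:
initialize: $ ∈ FOLLOW(S)
round 1:
  A→A c: FOLLOW(A) ⊇ FIRST(c) = {c}; new: +{c}
  B→A C: FOLLOW(A) ⊇ FIRST(C) = {b}; new: +{b}
  S→b B: FOLLOW(B) ⊇ FOLLOW(S) ⊇ {$}; new: +{$}
  S→c A: FOLLOW(A) ⊇ FOLLOW(S) ⊇ {$}; new: +{$}
  S→c c C: FOLLOW(C) ⊇ FOLLOW(S) ⊇ {$}; new: +{$}
  S: {$}  A: {$,b,c}  B: {$}  C: {$}
round 2: — fixpoint
  S: {$}  A: {$,b,c}  B: {$}  C: {$}

FOLLOW(A) = ["$", "b", "c"]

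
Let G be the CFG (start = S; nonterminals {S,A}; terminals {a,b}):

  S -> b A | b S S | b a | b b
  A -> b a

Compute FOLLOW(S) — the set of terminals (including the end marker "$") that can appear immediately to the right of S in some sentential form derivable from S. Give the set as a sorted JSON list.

FIRST iteration:
iter 1:
  A via A→b a: +{b}
  S via S→b A: +{b}
  FIRST[S]={b}  FIRST[A]={b}
iter 2: — fixpoint
  FIRST[S]={b}  FIRST[A]={b}

Compute FOLLOW by fixpoint:
seed FOLLOW(S) with $
pass 1:
  S→b A: FOLLOW(A) ⊇ FOLLOW(S) ⊇ {$}; new: +{$}
  S→b S S: FOLLOW(S) ⊇ FIRST(S) = {b}; new: +{b}
  S: {$,b}  A: {$}
pass 2:
  S→b A: FOLLOW(A) ⊇ FOLLOW(S) ⊇ {$,b}; new: +{b}
  S: {$,b}  A: {$,b}
pass 3: — fixpoint
  S: {$,b}  A: {$,b}

FOLLOW(S) = ["$", "b"]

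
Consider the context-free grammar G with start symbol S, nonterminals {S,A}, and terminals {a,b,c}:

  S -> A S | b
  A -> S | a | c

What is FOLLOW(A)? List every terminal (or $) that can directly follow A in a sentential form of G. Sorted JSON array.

FIRST iteration:
iter 1:
  A via A→a: +{a}
  A via A→c: +{c}
  S via S→A S: +{a,c}
  S via S→b: +{b}
  FIRST[S]={a,b,c}  FIRST[A]={a,c}
iter 2:
  A via A→S: +{b}
  FIRST[S]={a,b,c}  FIRST[A]={a,b,c}
iter 3: (stable)
  FIRST[S]={a,b,c}  FIRST[A]={a,b,c}

FOLLOW iteration:
seed FOLLOW(S) with $
pass 1:
  S→A S: FOLLOW(A) ⊇ FIRST(S) = {a,b,c}; new: +{a,b,c}
  FOLLOW[S]={$}  FOLLOW[A]={a,b,c}
pass 2:
  A→S: FOLLOW(S) ⊇ FOLLOW(A) ⊇ {a,b,c}; new: +{a,b,c}
  FOLLOW[S]={$,a,b,c}  FOLLOW[A]={a,b,c}
pass 3: — fixpoint
  FOLLOW[S]={$,a,b,c}  FOLLOW[A]={a,b,c}

FOLLOW(A) = ["a", "b", "c"]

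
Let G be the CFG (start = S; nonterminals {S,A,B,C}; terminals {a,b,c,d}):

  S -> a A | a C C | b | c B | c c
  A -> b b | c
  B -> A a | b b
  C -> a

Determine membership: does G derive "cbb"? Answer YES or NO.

Convert to CNF:
  S -> T1 A | T1 X3 | T2 B | T2 T2 | b
  A -> T0 T0 | c
  B -> A T1 | T0 T0
  C -> a
  T0 -> b
  T1 -> a
  T2 -> c
  X3 -> C C

CYK fill:
  cell(0,0) c: {A,T2}  orig:{A}
  cell(1,1) b: {S,T0}  orig:{S}
  cell(2,2) b: {S,T0}  orig:{S}
  cell(0,1) cb: ∅
  cell(1,2) bb: {A,B}
  cell(0,2) cbb: {S}

S ∈ T[0,2] ⇒ YES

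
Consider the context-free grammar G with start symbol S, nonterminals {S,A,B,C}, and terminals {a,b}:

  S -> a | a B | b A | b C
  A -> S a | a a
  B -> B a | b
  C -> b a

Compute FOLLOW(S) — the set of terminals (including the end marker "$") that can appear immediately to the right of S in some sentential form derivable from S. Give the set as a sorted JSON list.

FIRST sets, iterate to fixpoint:
[1]
  A via A→a a: +{a}
  B via B→b: +{b}
  C via C→b a: +{b}
  S via S→a: +{a}
  S via S→b A: +{b}
  FIRST(S)={a,b}  FIRST(A)={a}  FIRST(B)={b}  FIRST(C)={b}
[2]
  A via A→S a: +{b}
  FIRST(S)={a,b}  FIRST(A)={a,b}  FIRST(B)={b}  FIRST(C)={b}
[3] (stable)
  FIRST(S)={a,b}  FIRST(A)={a,b}  FIRST(B)={b}  FIRST(C)={b}

FOLLOW iteration:
FOLLOW(S) := {$}
iter 1:
  A→S a: FOLLOW(S) ⊇ FIRST(a) = {a}; new: +{a}
  B→B a: FOLLOW(B) ⊇ FIRST(a) = {a}; new: +{a}
  S→a B: FOLLOW(B) ⊇ FOLLOW(S) ⊇ {$,a}; new: +{$}
  S→b A: FOLLOW(A) ⊇ FOLLOW(S) ⊇ {$,a}; new: +{$,a}
  S→b C: FOLLOW(C) ⊇ FOLLOW(S) ⊇ {$,a}; new: +{$,a}
  FOLLOW[S]={$,a}  FOLLOW[A]={$,a}  FOLLOW[B]={$,a}  FOLLOW[C]={$,a}
iter 2: done
  FOLLOW[S]={$,a}  FOLLOW[A]={$,a}  FOLLOW[B]={$,a}  FOLLOW[C]={$,a}

FOLLOW(S) = ["$", "a"]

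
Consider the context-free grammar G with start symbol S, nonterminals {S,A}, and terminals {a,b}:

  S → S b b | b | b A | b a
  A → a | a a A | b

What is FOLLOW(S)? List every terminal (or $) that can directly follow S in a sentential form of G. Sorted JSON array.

FIRST iteration:
iter 1:
  A via A→a: +{a}
  A via A→b: +{b}
  S via S→b: +{b}
  FIRST(S)={b}  FIRST(A)={a,b}
iter 2: (no change)
  FIRST(S)={b}  FIRST(A)={a,b}

FOLLOW iteration:
seed FOLLOW(S) with $
[1]
  S→S b b: FOLLOW(S) ⊇ FIRST(b) = {b}; new: +{b}
  S→b A: FOLLOW(A) ⊇ FOLLOW(S) ⊇ {$,b}; new: +{$,b}
  S: {$,b}  A: {$,b}
[2] — fixpoint
  S: {$,b}  A: {$,b}

FOLLOW(S) = ["$", "b"]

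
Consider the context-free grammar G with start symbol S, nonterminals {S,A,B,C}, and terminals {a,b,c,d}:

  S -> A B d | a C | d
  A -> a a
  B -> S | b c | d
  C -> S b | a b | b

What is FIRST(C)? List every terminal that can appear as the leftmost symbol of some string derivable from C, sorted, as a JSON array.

Compute FIRST by fixpoint:
iter 1:
  A via A→a a: +{a}
  B via B→b c: +{b}
  B via B→d: +{d}
  C via C→a b: +{a}
  C via C→b: +{b}
  S via S→A B d: +{a}
  S via S→d: +{d}
  S: {a,d}  A: {a}  B: {b,d}  C: {a,b}
iter 2:
  B via B→S: +{a}
  C via C→S b: +{d}
  S: {a,d}  A: {a}  B: {a,b,d}  C: {a,b,d}
iter 3: done
  S: {a,d}  A: {a}  B: {a,b,d}  C: {a,b,d}

FIRST(C) = ["a", "b", "d"]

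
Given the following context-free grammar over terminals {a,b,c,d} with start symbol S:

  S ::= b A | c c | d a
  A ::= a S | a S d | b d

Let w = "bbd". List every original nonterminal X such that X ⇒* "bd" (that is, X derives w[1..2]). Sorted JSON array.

CNF form of G:
  S -> T1 T0 | T2 A | T3 T3
  A -> T0 S | T0 X4 | T2 T1
  T0 -> a
  T1 -> d
  T2 -> b
  T3 -> c
  X4 -> S T1

CYK table (by increasing span) (cells [i..j] with 1 ≤ i ≤ j ≤ 2 only):
  T[1,1] 'b' = {T2}  orig:{}
  T[2,2] 'd' = {T1}  orig:{}
  T[1,2] 'bd' = {A}

Original NTs in T[1,2] deriving "bd": ["A"]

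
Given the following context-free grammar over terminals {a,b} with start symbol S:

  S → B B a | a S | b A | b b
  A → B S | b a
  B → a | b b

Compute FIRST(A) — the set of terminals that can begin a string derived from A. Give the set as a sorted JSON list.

FIRST iteration:
iter 1:
  A via A→b a: +{b}
  B via B→a: +{a}
  B via B→b b: +{b}
  S via S→B B a: +{a,b}
  S: {a,b}  A: {b}  B: {a,b}
iter 2:
  A via A→B S: +{a}
  S: {a,b}  A: {a,b}  B: {a,b}
iter 3: done
  S: {a,b}  A: {a,b}  B: {a,b}

FIRST(A) = ["a", "b"]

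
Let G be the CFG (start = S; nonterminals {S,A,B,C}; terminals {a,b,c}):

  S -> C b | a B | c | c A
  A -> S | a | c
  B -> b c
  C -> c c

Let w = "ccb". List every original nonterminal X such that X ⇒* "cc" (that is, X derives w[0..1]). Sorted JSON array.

CNF form of G:
  S -> C T0 | T1 B | T2 A | c
  A -> C T0 | T1 B | T2 A | a | c
  B -> T0 T2
  C -> T2 T2
  T0 -> b
  T1 -> a
  T2 -> c

CYK fill — only the sub-triangle for w[0..1]:
  T[0,0] 'c' = {A,S,T2}  orig:{A,S}
  T[1,1] 'c' = {A,S,T2}  orig:{A,S}
  T[0,1] 'cc' = {A,C,S}

Original NTs in T[0,1] deriving "cc": ["A", "C", "S"]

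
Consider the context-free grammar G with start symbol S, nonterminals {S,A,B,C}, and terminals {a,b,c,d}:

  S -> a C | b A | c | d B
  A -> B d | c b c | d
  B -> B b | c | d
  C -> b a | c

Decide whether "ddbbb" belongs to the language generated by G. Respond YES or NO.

CNF form of G:
  S -> T0 B | T2 A | T3 C | c
  A -> B T0 | T1 X4 | d
  B -> B T2 | c | d
  C -> T2 T3 | c
  T0 -> d
  T1 -> c
  T2 -> b
  T3 -> a
  X4 -> T2 T1

CYK table (by increasing span):
  cell(0,0) d: {A,B,T0}  orig:{A,B}
  cell(1,1) d: {A,B,T0}  orig:{A,B}
  cell(2,2) b: {T2}  orig:{}
  cell(3,3) b: {T2}  orig:{}
  cell(4,4) b: {T2}  orig:{}
  cell(0,1) dd: {A,S}
  cell(1,2) db: {B}
  cell(2,3) bb: ∅
  cell(3,4) bb: ∅
  cell(0,2) ddb: {S}
  cell(1,3) dbb: {B}
  cell(2,4) bbb: ∅
  cell(0,3) ddbb: {S}
  cell(1,4) dbbb: {B}
  cell(0,4) ddbbb: {S}

S ∈ T[0,4] ⇒ YES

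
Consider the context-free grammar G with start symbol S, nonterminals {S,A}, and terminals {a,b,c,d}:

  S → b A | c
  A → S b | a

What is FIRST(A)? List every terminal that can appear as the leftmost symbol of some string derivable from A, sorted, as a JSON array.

Compute FIRST by fixpoint:
pass 1:
  A via A→a: +{a}
  S via S→b A: +{b}
  S via S→c: +{c}
  FIRST(S)={b,c}  FIRST(A)={a}
pass 2:
  A via A→S b: +{b,c}
  FIRST(S)={b,c}  FIRST(A)={a,b,c}
pass 3: done
  FIRST(S)={b,c}  FIRST(A)={a,b,c}

FIRST(A) = ["a", "b", "c"]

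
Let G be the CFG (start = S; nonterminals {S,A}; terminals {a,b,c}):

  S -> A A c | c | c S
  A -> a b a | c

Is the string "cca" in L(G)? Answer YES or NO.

Convert to CNF:
  S -> A X4 | T2 S | c
  A -> T0 X3 | c
  T0 -> a
  T1 -> b
  T2 -> c
  X3 -> T1 T0
  X4 -> A T2

CYK fill:
  T[0,0] 'c' = {A,S,T2}  orig:{A,S}
  T[1,1] 'c' = {A,S,T2}  orig:{A,S}
  T[2,2] 'a' = {T0}  orig:{}
  T[0,1] 'cc' = {S,X4}  orig:{S}
  T[1,2] 'ca' = ∅
  T[0,2] 'cca' = ∅

S ∉ T[0,2] ⇒ NO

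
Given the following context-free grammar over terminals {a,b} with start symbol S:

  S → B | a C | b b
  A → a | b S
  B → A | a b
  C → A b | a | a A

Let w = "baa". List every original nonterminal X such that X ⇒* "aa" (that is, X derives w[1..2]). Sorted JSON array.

CNF form of G:
  S -> T0 S | T0 T0 | T1 C | T1 T0 | a
  A -> T0 S | a
  B -> T0 S | T1 T0 | a
  C -> A T0 | T1 A | a
  T0 -> b
  T1 -> a

Fill CYK table bottom-up — only the sub-triangle for w[1..2]:
  [1..1]={A,B,C,S,T1}  "a"  orig:{A,B,C,S}
  [2..2]={A,B,C,S,T1}  "a"  orig:{A,B,C,S}
  [1..2]={C,S}  "aa"

Original NTs in T[1,2] deriving "aa": ["C", "S"]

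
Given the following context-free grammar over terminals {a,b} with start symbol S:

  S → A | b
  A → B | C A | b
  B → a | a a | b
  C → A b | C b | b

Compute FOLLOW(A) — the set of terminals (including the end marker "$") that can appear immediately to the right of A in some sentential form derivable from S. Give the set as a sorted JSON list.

Compute FIRST by fixpoint:
[1]
  A via A→b: +{b}
  B via B→a: +{a}
  B via B→b: +{b}
  C via C→A b: +{b}
  S via S→A: +{b}
  FIRST[S]={b}  FIRST[A]={b}  FIRST[B]={a,b}  FIRST[C]={b}
[2]
  A via A→B: +{a}
  C via C→A b: +{a}
  S via S→A: +{a}
  FIRST[S]={a,b}  FIRST[A]={a,b}  FIRST[B]={a,b}  FIRST[C]={a,b}
[3] done
  FIRST[S]={a,b}  FIRST[A]={a,b}  FIRST[B]={a,b}  FIRST[C]={a,b}

Compute FOLLOW by fixpoint:
FOLLOW(S) := {$}
pass 1:
  A→C A: FOLLOW(C) ⊇ FIRST(A) = {a,b}; new: +{a,b}
  C→A b: FOLLOW(A) ⊇ FIRST(b) = {b}; new: +{b}
  S→A: FOLLOW(A) ⊇ FOLLOW(S) ⊇ {$}; new: +{$}
  FOLLOW[S]={$}  FOLLOW[A]={$,b}  FOLLOW[B]={}  FOLLOW[C]={a,b}
pass 2:
  A→B: FOLLOW(B) ⊇ FOLLOW(A) ⊇ {$,b}; new: +{$,b}
  FOLLOW[S]={$}  FOLLOW[A]={$,b}  FOLLOW[B]={$,b}  FOLLOW[C]={a,b}
pass 3: (no change)
  FOLLOW[S]={$}  FOLLOW[A]={$,b}  FOLLOW[B]={$,b}  FOLLOW[C]={a,b}

FOLLOW(A) = ["$", "b"]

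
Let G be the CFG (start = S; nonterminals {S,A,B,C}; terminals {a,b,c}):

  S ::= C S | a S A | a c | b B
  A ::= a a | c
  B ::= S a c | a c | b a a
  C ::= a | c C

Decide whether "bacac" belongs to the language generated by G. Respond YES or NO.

CNF form of G:
  S -> C S | T0 T1 | T0 X5 | T2 B
  A -> T0 T0 | c
  B -> S X3 | T0 T1 | T2 X4
  C -> T1 C | a
  T0 -> a
  T1 -> c
  T2 -> b
  X3 -> T0 T1
  X4 -> T0 T0
  X5 -> S A

CYK fill:
  cell(0,0) b: {T2}  orig:{}
  cell(1,1) a: {C,T0}  orig:{C}
  cell(2,2) c: {A,T1}  orig:{A}
  cell(3,3) a: {C,T0}  orig:{C}
  cell(4,4) c: {A,T1}  orig:{A}
  cell(0,1) ba: ∅
  cell(1,2) ac: {B,S,X3}  orig:{B,S}
  cell(2,3) ca: {C}
  cell(3,4) ac: {B,S,X3}  orig:{B,S}
  cell(0,2) bac: {S}
  cell(1,3) aca: ∅
  cell(2,4) cac: ∅
  cell(0,3) baca: ∅
  cell(1,4) acac: {B}
  cell(0,4) bacac: {B,S}

S ∈ T[0,4] ⇒ YES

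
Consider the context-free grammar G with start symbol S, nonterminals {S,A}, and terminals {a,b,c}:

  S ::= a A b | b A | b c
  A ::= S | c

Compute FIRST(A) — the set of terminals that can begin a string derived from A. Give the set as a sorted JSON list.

FIRST iteration:
round 1:
  A via A→c: +{c}
  S via S→a A b: +{a}
  S via S→b A: +{b}
  FIRST(S)={a,b}  FIRST(A)={c}
round 2:
  A via A→S: +{a,b}
  FIRST(S)={a,b}  FIRST(A)={a,b,c}
round 3: — fixpoint
  FIRST(S)={a,b}  FIRST(A)={a,b,c}

FIRST(A) = ["a", "b", "c"]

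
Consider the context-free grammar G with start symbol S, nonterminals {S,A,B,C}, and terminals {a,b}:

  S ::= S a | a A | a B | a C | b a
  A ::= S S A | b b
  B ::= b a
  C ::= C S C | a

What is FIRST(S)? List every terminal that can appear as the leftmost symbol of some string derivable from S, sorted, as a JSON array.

FIRST iteration:
pass 1:
  A via A→b b: +{b}
  B via B→b a: +{b}
  C via C→a: +{a}
  S via S→a A: +{a}
  S via S→b a: +{b}
  FIRST[S]={a,b}  FIRST[A]={b}  FIRST[B]={b}  FIRST[C]={a}
pass 2:
  A via A→S S A: +{a}
  FIRST[S]={a,b}  FIRST[A]={a,b}  FIRST[B]={b}  FIRST[C]={a}
pass 3: (no change)
  FIRST[S]={a,b}  FIRST[A]={a,b}  FIRST[B]={b}  FIRST[C]={a}

FIRST(S) = ["a", "b"]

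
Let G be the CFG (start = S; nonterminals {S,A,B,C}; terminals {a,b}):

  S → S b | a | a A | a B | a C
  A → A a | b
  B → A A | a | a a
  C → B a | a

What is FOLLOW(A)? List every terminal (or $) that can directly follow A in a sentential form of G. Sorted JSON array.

Compute FIRST by fixpoint:
pass 1:
  A via A→b: +{b}
  B via B→A A: +{b}
  B via B→a: +{a}
  C via C→B a: +{a,b}
  S via S→a: +{a}
  FIRST[S]={a}  FIRST[A]={b}  FIRST[B]={a,b}  FIRST[C]={a,b}
pass 2: — fixpoint
  FIRST[S]={a}  FIRST[A]={b}  FIRST[B]={a,b}  FIRST[C]={a,b}

FOLLOW sets:
initialize: $ ∈ FOLLOW(S)
round 1:
  A→A a: FOLLOW(A) ⊇ FIRST(a) = {a}; new: +{a}
  B→A A: FOLLOW(A) ⊇ FIRST(A) = {b}; new: +{b}
  C→B a: FOLLOW(B) ⊇ FIRST(a) = {a}; new: +{a}
  S→S b: FOLLOW(S) ⊇ FIRST(b) = {b}; new: +{b}
  S→a A: FOLLOW(A) ⊇ FOLLOW(S) ⊇ {$,b}; new: +{$}
  S→a B: FOLLOW(B) ⊇ FOLLOW(S) ⊇ {$,b}; new: +{$,b}
  S→a C: FOLLOW(C) ⊇ FOLLOW(S) ⊇ {$,b}; new: +{$,b}
  FOLLOW[S]={$,b}  FOLLOW[A]={$,a,b}  FOLLOW[B]={$,a,b}  FOLLOW[C]={$,b}
round 2: done
  FOLLOW[S]={$,b}  FOLLOW[A]={$,a,b}  FOLLOW[B]={$,a,b}  FOLLOW[C]={$,b}

FOLLOW(A) = ["$", "a", "b"]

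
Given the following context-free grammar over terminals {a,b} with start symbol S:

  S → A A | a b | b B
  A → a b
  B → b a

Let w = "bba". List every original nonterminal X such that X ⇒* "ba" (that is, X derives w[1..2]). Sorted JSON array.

Convert to CNF:
  S -> A A | T0 T1 | T1 B
  A -> T0 T1
  B -> T1 T0
  T0 -> a
  T1 -> b

CYK fill (cells [i..j] with 1 ≤ i ≤ j ≤ 2 only):
  cell(1,1) b: {T1}  orig:{}
  cell(2,2) a: {T0}  orig:{}
  cell(1,2) ba: {B}

Original NTs in T[1,2] deriving "ba": ["B"]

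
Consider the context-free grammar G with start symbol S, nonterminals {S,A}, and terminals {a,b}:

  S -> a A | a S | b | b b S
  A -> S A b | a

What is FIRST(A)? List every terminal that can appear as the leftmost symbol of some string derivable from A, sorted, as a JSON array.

Compute FIRST by fixpoint:
[1]
  A via A→a: +{a}
  S via S→a A: +{a}
  S via S→b: +{b}
  FIRST[S]={a,b}  FIRST[A]={a}
[2]
  A via A→S A b: +{b}
  FIRST[S]={a,b}  FIRST[A]={a,b}
[3] done
  FIRST[S]={a,b}  FIRST[A]={a,b}

FIRST(A) = ["a", "b"]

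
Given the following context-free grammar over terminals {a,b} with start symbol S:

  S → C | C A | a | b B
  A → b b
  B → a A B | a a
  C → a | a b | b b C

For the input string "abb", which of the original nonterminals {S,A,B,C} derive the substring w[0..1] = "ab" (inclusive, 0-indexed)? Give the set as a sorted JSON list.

CNF form of G:
  S -> C A | T0 B | T0 X4 | T1 T0 | a
  A -> T0 T0
  B -> T1 T1 | T1 X2
  C -> T0 X3 | T1 T0 | a
  T0 -> b
  T1 -> a
  X2 -> A B
  X3 -> T0 C
  X4 -> T0 C

CYK fill — only the sub-triangle for w[0..1]:
  cell(0,0) a: {C,S,T1}  orig:{C,S}
  cell(1,1) b: {T0}  orig:{}
  cell(0,1) ab: {C,S}

Original NTs in T[0,1] deriving "ab": ["C", "S"]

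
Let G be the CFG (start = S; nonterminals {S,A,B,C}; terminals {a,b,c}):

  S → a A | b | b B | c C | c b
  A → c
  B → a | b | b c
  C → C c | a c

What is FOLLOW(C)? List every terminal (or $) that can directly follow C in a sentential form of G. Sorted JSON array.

FIRST sets, iterate to fixpoint:
[1]
  A via A→c: +{c}
  B via B→a: +{a}
  B via B→b: +{b}
  C via C→a c: +{a}
  S via S→a A: +{a}
  S via S→b: +{b}
  S via S→c C: +{c}
  FIRST[S]={a,b,c}  FIRST[A]={c}  FIRST[B]={a,b}  FIRST[C]={a}
[2] (no change)
  FIRST[S]={a,b,c}  FIRST[A]={c}  FIRST[B]={a,b}  FIRST[C]={a}

Compute FOLLOW by fixpoint:
seed FOLLOW(S) with $
[1]
  C→C c: FOLLOW(C) ⊇ FIRST(c) = {c}; new: +{c}
  S→a A: FOLLOW(A) ⊇ FOLLOW(S) ⊇ {$}; new: +{$}
  S→b B: FOLLOW(B) ⊇ FOLLOW(S) ⊇ {$}; new: +{$}
  S→c C: FOLLOW(C) ⊇ FOLLOW(S) ⊇ {$}; new: +{$}
  S: {$}  A: {$}  B: {$}  C: {$,c}
[2] (stable)
  S: {$}  A: {$}  B: {$}  C: {$,c}

FOLLOW(C) = ["$", "c"]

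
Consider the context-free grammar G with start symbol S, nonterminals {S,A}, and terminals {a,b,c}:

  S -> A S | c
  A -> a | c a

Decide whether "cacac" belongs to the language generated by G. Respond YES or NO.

Convert to CNF:
  S -> A S | c
  A -> T0 T1 | a
  T0 -> c
  T1 -> a

CYK table (by increasing span):
  T[0,0] 'c' = {S,T0}  orig:{S}
  T[1,1] 'a' = {A,T1}  orig:{A}
  T[2,2] 'c' = {S,T0}  orig:{S}
  T[3,3] 'a' = {A,T1}  orig:{A}
  T[4,4] 'c' = {S,T0}  orig:{S}
  T[0,1] 'ca' = {A}
  T[1,2] 'ac' = {S}
  T[2,3] 'ca' = {A}
  T[3,4] 'ac' = {S}
  T[0,2] 'cac' = {S}
  T[1,3] 'aca' = ∅
  T[2,4] 'cac' = {S}
  T[0,3] 'caca' = ∅
  T[1,4] 'acac' = {S}
  T[0,4] 'cacac' = {S}

S ∈ T[0,4] ⇒ YES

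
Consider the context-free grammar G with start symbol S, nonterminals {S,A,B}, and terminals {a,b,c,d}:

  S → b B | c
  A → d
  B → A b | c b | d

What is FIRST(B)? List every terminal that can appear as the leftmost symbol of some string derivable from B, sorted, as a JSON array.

FIRST iteration:
pass 1:
  A via A→d: +{d}
  B via B→A b: +{d}
  B via B→c b: +{c}
  S via S→b B: +{b}
  S via S→c: +{c}
  FIRST[S]={b,c}  FIRST[A]={d}  FIRST[B]={c,d}
pass 2: (stable)
  FIRST[S]={b,c}  FIRST[A]={d}  FIRST[B]={c,d}

FIRST(B) = ["c", "d"]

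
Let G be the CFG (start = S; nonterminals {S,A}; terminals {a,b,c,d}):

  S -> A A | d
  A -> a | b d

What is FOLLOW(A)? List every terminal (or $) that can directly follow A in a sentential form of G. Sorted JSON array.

Compute FIRST by fixpoint:
[1]
  A via A→a: +{a}
  A via A→b d: +{b}
  S via S→A A: +{a,b}
  S via S→d: +{d}
  S: {a,b,d}  A: {a,b}
[2] — fixpoint
  S: {a,b,d}  A: {a,b}

FOLLOW sets:
initialize: $ ∈ FOLLOW(S)
round 1:
  S→A A: FOLLOW(A) ⊇ FIRST(A) = {a,b}; new: +{a,b}
  S→A A: FOLLOW(A) ⊇ FOLLOW(S) ⊇ {$}; new: +{$}
  S: {$}  A: {$,a,b}
round 2: (stable)
  S: {$}  A: {$,a,b}

FOLLOW(A) = ["$", "a", "b"]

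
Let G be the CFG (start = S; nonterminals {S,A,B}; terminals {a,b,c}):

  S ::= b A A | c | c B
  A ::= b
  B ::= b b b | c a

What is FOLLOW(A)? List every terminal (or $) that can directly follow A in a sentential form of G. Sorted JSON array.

Compute FIRST by fixpoint:
pass 1:
  A via A→b: +{b}
  B via B→b b b: +{b}
  B via B→c a: +{c}
  S via S→b A A: +{b}
  S via S→c: +{c}
  FIRST(S)={b,c}  FIRST(A)={b}  FIRST(B)={b,c}
pass 2: (stable)
  FIRST(S)={b,c}  FIRST(A)={b}  FIRST(B)={b,c}

FOLLOW sets:
seed FOLLOW(S) with $
round 1:
  S→b A A: FOLLOW(A) ⊇ FIRST(A) = {b}; new: +{b}
  S→b A A: FOLLOW(A) ⊇ FOLLOW(S) ⊇ {$}; new: +{$}
  S→c B: FOLLOW(B) ⊇ FOLLOW(S) ⊇ {$}; new: +{$}
  FOLLOW[S]={$}  FOLLOW[A]={$,b}  FOLLOW[B]={$}
round 2: — fixpoint
  FOLLOW[S]={$}  FOLLOW[A]={$,b}  FOLLOW[B]={$}

FOLLOW(A) = ["$", "b"]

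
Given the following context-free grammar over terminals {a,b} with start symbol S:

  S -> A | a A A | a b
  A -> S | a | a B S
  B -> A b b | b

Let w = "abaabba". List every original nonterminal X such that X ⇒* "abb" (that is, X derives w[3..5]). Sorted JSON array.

Convert to CNF:
  S -> T0 T1 | T0 X5 | T0 X6 | a
  A -> T0 T1 | T0 X2 | T0 X3 | a
  B -> A X4 | b
  T0 -> a
  T1 -> b
  X2 -> A A
  X3 -> B S
  X4 -> T1 T1
  X5 -> A A
  X6 -> B S

CYK table (by increasing span) (cells [i..j] with 3 ≤ i ≤ j ≤ 5 only):
  [3..3]={A,S,T0}  "a"  orig:{A,S}
  [4..4]={B,T1}  "b"  orig:{B}
  [5..5]={B,T1}  "b"  orig:{B}
  [3..4]={A,S}  "ab"
  [4..5]={X4}  "bb"  orig:{}
  [3..5]={B}  "abb"

Original NTs in T[3,5] deriving "abb": ["B"]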